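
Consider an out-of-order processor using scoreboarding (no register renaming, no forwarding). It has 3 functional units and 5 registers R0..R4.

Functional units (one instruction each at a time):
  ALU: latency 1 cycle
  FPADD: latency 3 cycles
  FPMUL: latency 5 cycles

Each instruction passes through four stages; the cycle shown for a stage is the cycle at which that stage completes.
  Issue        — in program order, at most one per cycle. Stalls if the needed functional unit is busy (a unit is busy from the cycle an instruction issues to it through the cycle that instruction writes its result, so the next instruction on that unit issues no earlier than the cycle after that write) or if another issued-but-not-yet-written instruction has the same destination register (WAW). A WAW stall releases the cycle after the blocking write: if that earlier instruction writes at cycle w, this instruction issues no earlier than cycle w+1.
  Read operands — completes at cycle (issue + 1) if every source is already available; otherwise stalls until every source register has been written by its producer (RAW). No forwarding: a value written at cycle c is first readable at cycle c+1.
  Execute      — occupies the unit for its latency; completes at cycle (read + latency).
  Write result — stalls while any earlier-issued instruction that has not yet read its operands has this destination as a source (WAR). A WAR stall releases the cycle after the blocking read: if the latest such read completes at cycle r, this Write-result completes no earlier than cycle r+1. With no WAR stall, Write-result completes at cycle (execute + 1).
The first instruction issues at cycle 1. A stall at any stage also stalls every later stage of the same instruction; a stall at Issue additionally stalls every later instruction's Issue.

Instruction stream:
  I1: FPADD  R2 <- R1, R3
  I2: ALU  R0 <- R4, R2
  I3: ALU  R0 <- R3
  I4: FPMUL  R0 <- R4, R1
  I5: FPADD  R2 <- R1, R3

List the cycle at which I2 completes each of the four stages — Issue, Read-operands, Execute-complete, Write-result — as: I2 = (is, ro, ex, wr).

t=1  issue I1 (FPADD)
t=2  I1 read-ops, issue I2 (ALU)
t=5  I1 finished on FPADD
t=6  I1→R2
t=7  I2 read-ops
t=8  I2 finished on ALU
t=9  I2→R0
t=10  issue I3 (ALU)
t=11  I3 read-ops
t=12  I3 finished on ALU
t=13  I3→R0
t=14  issue I4 (FPMUL)
t=15  I4 read-ops, issue I5 (FPADD)
t=16  I5 read-ops
t=19  I5 finished on FPADD
t=20  I4 finished on FPMUL, I5→R2
t=21  I4→R0

I2 = (2, 7, 8, 9)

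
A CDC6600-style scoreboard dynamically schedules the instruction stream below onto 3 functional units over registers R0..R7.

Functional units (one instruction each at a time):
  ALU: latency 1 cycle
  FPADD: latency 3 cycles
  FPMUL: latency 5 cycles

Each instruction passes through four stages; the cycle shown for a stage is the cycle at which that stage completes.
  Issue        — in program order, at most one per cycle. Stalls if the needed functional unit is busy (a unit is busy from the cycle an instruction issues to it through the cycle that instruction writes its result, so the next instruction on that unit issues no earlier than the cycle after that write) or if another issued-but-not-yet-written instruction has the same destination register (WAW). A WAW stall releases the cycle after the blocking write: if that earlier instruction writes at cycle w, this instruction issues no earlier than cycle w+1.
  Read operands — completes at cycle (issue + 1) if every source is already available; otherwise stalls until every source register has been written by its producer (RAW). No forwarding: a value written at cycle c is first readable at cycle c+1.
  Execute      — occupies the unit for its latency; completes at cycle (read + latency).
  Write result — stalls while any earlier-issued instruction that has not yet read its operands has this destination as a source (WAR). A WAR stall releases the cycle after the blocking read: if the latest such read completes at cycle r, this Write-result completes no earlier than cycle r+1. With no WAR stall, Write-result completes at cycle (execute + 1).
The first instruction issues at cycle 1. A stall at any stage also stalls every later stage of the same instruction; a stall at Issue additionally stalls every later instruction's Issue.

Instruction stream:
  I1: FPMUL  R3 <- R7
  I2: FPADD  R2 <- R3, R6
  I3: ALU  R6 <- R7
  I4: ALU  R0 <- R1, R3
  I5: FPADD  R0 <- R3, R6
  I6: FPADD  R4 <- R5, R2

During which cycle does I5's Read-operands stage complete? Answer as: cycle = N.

t=1  issue I1 (FPMUL)
t=2  I1 read-ops · issue I2 (FPADD)
t=3  issue I3 (ALU)
t=4  I3 read-ops
t=5  I3 finished on ALU
t=7  I1 finished on FPMUL
t=8  I1→R3
t=9  I2 read-ops
t=10  I3→R6
t=11  issue I4 (ALU)
t=12  I2 finished on FPADD · I4 read-ops
t=13  I2→R2 · I4 finished on ALU
t=14  I4→R0
t=15  issue I5 (FPADD)
t=16  I5 read-ops
t=19  I5 finished on FPADD
t=20  I5→R0
t=21  issue I6 (FPADD)
t=22  I6 read-ops
t=25  I6 finished on FPADD
t=26  I6→R4

cycle = 16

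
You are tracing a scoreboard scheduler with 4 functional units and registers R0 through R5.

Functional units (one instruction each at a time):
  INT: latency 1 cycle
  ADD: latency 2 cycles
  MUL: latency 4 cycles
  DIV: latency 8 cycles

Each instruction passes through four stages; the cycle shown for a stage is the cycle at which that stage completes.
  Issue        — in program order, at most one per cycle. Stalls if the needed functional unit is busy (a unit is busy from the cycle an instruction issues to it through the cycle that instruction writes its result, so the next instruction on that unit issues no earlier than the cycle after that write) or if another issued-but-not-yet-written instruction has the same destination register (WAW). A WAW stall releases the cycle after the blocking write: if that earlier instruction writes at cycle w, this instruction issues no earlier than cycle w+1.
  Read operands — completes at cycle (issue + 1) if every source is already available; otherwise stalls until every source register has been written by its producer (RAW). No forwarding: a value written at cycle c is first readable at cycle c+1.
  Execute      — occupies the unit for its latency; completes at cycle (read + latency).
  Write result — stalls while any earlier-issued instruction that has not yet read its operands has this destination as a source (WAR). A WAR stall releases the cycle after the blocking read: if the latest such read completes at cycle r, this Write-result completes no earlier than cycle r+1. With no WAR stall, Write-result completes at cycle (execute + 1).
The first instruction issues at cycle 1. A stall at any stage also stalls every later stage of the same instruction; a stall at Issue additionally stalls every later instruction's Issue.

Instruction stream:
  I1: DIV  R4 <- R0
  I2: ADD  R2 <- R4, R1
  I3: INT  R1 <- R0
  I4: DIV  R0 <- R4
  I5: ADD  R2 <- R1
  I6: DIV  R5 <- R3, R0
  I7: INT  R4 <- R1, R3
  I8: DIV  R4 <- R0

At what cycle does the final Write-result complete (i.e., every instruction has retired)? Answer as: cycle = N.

[I1] 1/2/10/11
[I2] 2/12/14/15  (RAW R4: wait I1 write@11)
[I3] 3/4/5/13  (WAR R1: wait I2 read@12)
[I4] 12/13/21/22  (struct: DIV busy until I1 writes@11)
[I5] 16/17/19/20  (struct: ADD busy until I2 writes@15)
[I6] 23/24/32/33  (struct: DIV busy until I4 writes@22)
[I7] 24/25/26/27
[I8] 34/35/43/44  (struct: DIV busy until I6 writes@33)

cycle = 44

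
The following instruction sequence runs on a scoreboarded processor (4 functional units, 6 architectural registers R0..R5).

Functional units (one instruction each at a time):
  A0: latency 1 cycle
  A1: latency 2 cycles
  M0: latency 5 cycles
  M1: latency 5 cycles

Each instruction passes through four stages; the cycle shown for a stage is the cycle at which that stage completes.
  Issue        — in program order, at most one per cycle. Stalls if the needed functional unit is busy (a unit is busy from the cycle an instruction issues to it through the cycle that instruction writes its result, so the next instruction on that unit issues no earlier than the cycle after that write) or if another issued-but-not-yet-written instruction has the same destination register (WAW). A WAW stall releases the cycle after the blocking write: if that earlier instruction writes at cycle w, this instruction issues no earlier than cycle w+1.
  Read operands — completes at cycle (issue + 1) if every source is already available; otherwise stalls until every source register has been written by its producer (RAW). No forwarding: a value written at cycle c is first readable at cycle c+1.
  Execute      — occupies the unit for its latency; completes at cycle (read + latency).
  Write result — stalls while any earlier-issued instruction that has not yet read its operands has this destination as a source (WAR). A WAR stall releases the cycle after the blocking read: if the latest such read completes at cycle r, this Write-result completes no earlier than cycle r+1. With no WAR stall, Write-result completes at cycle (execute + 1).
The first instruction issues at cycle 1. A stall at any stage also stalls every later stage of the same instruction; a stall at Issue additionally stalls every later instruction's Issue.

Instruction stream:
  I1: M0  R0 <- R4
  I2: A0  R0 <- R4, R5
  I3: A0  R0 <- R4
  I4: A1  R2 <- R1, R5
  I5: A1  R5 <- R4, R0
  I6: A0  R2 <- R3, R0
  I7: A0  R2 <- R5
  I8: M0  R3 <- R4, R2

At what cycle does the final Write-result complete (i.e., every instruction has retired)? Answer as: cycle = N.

t=1  I1→M0
t=2  I1 RO
t=7  I1 EX
t=8  I1 WR R0
t=9  I2→A0
t=10  I2 RO
t=11  I2 EX
t=12  I2 WR R0
t=13  I3→A0
t=14  I3 RO; I4→A1
t=15  I3 EX; I4 RO
t=16  I3 WR R0
t=17  I4 EX
t=18  I4 WR R2
t=19  I5→A1
t=20  I5 RO; I6→A0
t=21  I6 RO
t=22  I5 EX; I6 EX
t=23  I5 WR R5; I6 WR R2
t=24  I7→A0
t=25  I7 RO; I8→M0
t=26  I7 EX
t=27  I7 WR R2
t=28  I8 RO
t=33  I8 EX
t=34  I8 WR R3

cycle = 34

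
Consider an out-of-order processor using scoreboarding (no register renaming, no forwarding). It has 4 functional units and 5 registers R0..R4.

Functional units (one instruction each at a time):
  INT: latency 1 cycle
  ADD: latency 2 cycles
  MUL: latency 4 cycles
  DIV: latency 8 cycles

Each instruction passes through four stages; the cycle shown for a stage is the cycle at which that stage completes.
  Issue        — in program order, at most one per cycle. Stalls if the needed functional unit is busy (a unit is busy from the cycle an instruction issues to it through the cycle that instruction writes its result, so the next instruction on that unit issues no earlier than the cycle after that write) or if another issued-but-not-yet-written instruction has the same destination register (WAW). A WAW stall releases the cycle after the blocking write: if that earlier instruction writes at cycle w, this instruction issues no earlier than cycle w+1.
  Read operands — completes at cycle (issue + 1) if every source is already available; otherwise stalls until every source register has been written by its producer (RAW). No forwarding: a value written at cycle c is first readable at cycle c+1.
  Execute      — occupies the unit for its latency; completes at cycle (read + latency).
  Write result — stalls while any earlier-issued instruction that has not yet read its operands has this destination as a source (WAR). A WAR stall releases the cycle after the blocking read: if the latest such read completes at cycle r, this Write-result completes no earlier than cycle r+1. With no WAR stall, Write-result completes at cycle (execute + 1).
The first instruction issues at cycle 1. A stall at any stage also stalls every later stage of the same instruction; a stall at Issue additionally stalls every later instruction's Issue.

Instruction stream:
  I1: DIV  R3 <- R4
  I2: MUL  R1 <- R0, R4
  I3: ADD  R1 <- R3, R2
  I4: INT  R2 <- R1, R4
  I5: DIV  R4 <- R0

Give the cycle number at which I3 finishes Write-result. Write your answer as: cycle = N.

cycle = 15

cycle 1: I1 dispatched to DIV
cycle 2: I1 operands ready, I2 dispatched to MUL
cycle 3: I2 operands ready
cycle 7: I2 complete
cycle 8: R1←I2
cycle 9: I3 dispatched to ADD
cycle 10: I1 complete, I4 dispatched to INT
cycle 11: R3←I1
cycle 12: I3 operands ready, I5 dispatched to DIV
cycle 13: I5 operands ready
cycle 14: I3 complete
cycle 15: R1←I3
cycle 16: I4 operands ready
cycle 17: I4 complete
cycle 18: R2←I4
cycle 21: I5 complete
cycle 22: R4←I5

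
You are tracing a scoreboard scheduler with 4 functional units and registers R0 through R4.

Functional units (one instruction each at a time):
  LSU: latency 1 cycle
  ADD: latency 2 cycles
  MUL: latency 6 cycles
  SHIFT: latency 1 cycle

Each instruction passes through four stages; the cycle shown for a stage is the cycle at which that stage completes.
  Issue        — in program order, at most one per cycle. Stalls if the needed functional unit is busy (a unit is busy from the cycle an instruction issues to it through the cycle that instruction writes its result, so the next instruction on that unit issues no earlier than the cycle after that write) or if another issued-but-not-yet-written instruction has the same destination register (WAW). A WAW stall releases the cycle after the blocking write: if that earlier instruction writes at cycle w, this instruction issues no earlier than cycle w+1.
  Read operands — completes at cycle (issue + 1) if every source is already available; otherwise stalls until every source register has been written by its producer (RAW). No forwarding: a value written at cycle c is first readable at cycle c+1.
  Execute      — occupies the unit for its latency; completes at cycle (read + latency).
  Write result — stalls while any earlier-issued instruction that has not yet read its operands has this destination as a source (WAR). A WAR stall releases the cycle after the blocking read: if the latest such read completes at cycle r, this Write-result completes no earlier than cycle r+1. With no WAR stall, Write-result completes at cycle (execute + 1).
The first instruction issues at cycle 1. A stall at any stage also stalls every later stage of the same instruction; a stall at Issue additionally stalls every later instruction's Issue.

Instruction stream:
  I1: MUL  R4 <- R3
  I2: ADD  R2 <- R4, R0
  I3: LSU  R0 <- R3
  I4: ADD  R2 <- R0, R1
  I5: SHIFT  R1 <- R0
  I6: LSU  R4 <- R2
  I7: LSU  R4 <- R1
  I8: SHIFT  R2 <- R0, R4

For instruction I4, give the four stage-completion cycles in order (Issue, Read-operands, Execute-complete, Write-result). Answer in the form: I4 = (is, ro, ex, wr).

I4 = (14, 15, 17, 18)

I1 -> (1, 2, 8, 9)
I2 -> (2, 10, 12, 13)  // RAW R4: wait I1 write@9
I3 -> (3, 4, 5, 11)  // WAR R0: wait I2 read@10
I4 -> (14, 15, 17, 18)  // struct: ADD busy until I2 writes@13
I5 -> (15, 16, 17, 18)
I6 -> (16, 19, 20, 21)  // RAW R2: wait I4 write@18
I7 -> (22, 23, 24, 25)  // struct: LSU busy until I6 writes@21
I8 -> (23, 26, 27, 28)  // RAW R4: wait I7 write@25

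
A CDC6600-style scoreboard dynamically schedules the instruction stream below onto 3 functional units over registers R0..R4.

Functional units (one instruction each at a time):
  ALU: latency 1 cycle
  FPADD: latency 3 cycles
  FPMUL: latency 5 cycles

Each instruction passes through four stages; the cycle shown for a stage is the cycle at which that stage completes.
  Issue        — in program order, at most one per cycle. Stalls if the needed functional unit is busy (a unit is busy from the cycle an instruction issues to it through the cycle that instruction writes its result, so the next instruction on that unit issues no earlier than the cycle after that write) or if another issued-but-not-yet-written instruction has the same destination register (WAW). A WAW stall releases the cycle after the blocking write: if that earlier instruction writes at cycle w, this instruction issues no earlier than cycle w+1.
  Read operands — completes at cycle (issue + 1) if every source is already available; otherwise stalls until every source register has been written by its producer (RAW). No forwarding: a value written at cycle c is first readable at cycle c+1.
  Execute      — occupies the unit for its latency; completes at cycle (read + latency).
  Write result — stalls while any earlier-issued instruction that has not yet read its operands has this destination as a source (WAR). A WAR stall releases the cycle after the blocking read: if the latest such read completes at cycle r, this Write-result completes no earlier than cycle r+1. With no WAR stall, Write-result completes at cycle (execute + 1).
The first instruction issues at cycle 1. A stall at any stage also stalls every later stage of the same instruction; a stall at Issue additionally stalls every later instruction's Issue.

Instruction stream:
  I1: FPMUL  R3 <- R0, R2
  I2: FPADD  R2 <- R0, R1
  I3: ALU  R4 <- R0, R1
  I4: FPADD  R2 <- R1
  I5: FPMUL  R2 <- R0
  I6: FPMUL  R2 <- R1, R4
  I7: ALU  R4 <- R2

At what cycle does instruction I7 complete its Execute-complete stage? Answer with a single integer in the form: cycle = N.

cycle = 31

I1  is:1  ro:2  ex:7  wr:8
I2  is:2  ro:3  ex:6  wr:7
I3  is:3  ro:4  ex:5  wr:6
I4  is:8  ro:9  ex:12  wr:13  — struct: FPADD busy until I2 writes@7
I5  is:14  ro:15  ex:20  wr:21  — WAW R2: wait I4 write@13
I6  is:22  ro:23  ex:28  wr:29  — struct: FPMUL busy until I5 writes@21
I7  is:23  ro:30  ex:31  wr:32  — RAW R2: wait I6 write@29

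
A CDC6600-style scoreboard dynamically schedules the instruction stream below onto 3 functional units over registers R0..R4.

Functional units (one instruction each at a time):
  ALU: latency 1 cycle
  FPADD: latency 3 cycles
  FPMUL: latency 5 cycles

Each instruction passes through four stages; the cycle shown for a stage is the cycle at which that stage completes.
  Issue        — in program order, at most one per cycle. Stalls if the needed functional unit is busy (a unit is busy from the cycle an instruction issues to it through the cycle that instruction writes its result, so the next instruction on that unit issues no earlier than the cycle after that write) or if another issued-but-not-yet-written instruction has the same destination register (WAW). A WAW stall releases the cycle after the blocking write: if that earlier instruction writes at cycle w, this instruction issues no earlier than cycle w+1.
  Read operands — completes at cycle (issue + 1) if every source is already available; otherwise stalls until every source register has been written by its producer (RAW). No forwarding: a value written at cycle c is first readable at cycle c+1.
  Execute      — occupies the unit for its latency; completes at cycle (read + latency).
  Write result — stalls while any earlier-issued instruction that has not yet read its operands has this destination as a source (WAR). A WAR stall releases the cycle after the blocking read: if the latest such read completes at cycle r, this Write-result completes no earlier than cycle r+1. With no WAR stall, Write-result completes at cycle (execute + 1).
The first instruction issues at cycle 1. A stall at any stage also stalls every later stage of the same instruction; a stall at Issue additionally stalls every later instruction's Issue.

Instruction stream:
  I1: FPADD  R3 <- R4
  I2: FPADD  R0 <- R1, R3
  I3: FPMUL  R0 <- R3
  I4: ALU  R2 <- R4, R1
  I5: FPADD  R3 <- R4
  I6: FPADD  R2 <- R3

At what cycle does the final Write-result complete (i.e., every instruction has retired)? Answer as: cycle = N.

c1: I1 issues→FPADD
c2: I1 reads
c5: I1 exec-done
c6: I1 writes R3
c7: I2 issues→FPADD
c8: I2 reads
c11: I2 exec-done
c12: I2 writes R0
c13: I3 issues→FPMUL
c14: I3 reads · I4 issues→ALU
c15: I4 reads · I5 issues→FPADD
c16: I4 exec-done · I5 reads
c17: I4 writes R2
c19: I3 exec-done · I5 exec-done
c20: I3 writes R0 · I5 writes R3
c21: I6 issues→FPADD
c22: I6 reads
c25: I6 exec-done
c26: I6 writes R2

cycle = 26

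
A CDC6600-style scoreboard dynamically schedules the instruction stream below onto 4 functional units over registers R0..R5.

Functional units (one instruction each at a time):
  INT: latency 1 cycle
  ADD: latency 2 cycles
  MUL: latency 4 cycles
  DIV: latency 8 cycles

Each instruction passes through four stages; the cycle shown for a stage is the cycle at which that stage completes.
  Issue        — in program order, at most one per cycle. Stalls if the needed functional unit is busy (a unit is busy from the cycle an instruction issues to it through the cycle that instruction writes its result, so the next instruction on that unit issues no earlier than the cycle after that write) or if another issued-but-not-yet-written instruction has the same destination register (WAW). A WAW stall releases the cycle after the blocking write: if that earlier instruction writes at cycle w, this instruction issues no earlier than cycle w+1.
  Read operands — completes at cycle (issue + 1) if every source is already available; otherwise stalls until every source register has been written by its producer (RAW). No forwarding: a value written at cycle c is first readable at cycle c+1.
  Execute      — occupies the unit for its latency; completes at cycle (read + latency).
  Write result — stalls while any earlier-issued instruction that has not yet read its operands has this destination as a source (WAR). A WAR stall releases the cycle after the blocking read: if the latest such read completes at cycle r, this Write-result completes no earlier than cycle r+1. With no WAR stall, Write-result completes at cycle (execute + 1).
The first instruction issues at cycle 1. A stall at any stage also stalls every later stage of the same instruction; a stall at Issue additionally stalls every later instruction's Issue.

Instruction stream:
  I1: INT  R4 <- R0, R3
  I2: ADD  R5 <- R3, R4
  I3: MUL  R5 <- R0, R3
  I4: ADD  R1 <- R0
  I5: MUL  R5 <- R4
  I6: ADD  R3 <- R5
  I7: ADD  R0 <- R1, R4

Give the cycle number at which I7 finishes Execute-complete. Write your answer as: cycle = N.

cycle = 30

  I1 | 1 | 2 | 3 | 4
  I2 | 2 | 5 | 7 | 8   RAW R4: wait I1 write@4
  I3 | 9 | 10 | 14 | 15   WAW R5: wait I2 write@8
  I4 | 10 | 11 | 13 | 14
  I5 | 16 | 17 | 21 | 22   struct: MUL busy until I3 writes@15
  I6 | 17 | 23 | 25 | 26   RAW R5: wait I5 write@22
  I7 | 27 | 28 | 30 | 31   struct: ADD busy until I6 writes@26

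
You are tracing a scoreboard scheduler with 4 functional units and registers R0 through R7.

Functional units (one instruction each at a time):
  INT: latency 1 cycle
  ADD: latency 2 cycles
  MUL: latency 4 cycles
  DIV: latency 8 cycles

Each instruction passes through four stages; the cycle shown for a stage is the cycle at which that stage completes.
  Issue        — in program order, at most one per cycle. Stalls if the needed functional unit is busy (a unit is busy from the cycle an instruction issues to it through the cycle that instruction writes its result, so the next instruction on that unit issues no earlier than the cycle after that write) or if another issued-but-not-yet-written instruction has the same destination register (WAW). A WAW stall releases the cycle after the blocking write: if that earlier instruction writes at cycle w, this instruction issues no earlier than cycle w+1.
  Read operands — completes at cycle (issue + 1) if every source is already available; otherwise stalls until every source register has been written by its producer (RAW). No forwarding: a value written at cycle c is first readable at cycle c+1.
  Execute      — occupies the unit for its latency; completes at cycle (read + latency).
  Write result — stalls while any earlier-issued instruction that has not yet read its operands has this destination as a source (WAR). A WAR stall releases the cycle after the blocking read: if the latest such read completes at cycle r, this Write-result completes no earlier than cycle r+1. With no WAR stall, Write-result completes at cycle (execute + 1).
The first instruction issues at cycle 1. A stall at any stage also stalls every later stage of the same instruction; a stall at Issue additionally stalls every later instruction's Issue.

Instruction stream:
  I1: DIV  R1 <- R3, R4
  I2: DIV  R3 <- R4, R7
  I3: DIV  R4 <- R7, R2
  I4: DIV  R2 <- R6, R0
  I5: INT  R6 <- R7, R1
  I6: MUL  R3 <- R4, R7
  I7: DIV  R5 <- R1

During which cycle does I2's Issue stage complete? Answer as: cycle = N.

I1  is:1  ro:2  ex:10  wr:11
I2  is:12  ro:13  ex:21  wr:22  — struct: DIV busy until I1 writes@11
I3  is:23  ro:24  ex:32  wr:33  — struct: DIV busy until I2 writes@22
I4  is:34  ro:35  ex:43  wr:44  — struct: DIV busy until I3 writes@33
I5  is:35  ro:36  ex:37  wr:38
I6  is:36  ro:37  ex:41  wr:42
I7  is:45  ro:46  ex:54  wr:55  — struct: DIV busy until I4 writes@44

cycle = 12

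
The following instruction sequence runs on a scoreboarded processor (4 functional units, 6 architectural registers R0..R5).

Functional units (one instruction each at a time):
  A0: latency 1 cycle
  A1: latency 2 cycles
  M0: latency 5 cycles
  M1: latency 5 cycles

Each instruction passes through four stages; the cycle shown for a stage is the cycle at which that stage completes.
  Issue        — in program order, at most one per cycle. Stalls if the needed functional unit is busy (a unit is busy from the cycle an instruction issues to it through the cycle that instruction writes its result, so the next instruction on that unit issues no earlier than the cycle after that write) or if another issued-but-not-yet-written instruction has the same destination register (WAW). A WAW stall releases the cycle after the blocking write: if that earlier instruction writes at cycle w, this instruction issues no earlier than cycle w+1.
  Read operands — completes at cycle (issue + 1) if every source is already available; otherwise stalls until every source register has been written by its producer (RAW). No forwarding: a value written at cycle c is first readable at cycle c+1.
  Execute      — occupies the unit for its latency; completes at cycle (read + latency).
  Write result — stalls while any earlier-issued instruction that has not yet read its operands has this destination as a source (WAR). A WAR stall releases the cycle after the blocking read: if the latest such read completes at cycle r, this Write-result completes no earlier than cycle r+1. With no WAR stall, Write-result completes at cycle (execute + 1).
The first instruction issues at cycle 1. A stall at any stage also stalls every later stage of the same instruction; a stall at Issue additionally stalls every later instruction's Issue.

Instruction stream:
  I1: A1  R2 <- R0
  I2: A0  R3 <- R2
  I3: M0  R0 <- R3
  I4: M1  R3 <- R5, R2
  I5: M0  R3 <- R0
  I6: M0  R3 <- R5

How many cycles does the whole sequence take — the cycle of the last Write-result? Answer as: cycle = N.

cycle 1: I1→A1
cycle 2: I1 RO | I2→A0
cycle 3: I3→M0
cycle 4: I1 EX
cycle 5: I1 WR R2
cycle 6: I2 RO
cycle 7: I2 EX
cycle 8: I2 WR R3
cycle 9: I3 RO | I4→M1
cycle 10: I4 RO
cycle 14: I3 EX
cycle 15: I3 WR R0 | I4 EX
cycle 16: I4 WR R3
cycle 17: I5→M0
cycle 18: I5 RO
cycle 23: I5 EX
cycle 24: I5 WR R3
cycle 25: I6→M0
cycle 26: I6 RO
cycle 31: I6 EX
cycle 32: I6 WR R3

cycle = 32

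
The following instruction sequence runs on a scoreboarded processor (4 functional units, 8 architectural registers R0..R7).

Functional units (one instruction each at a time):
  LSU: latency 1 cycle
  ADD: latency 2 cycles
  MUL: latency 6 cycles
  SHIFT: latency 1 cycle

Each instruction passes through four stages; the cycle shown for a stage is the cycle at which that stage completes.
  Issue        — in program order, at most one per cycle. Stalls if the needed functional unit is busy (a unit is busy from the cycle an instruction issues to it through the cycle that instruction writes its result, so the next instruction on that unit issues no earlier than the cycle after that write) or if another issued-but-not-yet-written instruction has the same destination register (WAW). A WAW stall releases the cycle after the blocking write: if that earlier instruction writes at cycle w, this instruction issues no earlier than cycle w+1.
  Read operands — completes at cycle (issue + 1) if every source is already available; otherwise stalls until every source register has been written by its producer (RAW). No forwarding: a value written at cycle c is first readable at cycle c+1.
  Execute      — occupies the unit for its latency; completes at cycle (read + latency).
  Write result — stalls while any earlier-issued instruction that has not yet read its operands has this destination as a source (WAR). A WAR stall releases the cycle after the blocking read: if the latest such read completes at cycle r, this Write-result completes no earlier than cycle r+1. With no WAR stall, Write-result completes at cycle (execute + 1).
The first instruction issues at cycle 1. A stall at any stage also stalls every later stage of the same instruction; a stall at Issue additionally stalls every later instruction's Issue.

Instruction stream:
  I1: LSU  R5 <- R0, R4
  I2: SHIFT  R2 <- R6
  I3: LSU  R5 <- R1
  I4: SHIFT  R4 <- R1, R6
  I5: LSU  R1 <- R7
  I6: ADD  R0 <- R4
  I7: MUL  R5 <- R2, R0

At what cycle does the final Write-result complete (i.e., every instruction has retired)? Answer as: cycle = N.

I1 -> (1, 2, 3, 4)
I2 -> (2, 3, 4, 5)
I3 -> (5, 6, 7, 8)  // struct: LSU busy until I1 writes@4
I4 -> (6, 7, 8, 9)
I5 -> (9, 10, 11, 12)  // struct: LSU busy until I3 writes@8
I6 -> (10, 11, 13, 14)
I7 -> (11, 15, 21, 22)  // RAW R0: wait I6 write@14

cycle = 22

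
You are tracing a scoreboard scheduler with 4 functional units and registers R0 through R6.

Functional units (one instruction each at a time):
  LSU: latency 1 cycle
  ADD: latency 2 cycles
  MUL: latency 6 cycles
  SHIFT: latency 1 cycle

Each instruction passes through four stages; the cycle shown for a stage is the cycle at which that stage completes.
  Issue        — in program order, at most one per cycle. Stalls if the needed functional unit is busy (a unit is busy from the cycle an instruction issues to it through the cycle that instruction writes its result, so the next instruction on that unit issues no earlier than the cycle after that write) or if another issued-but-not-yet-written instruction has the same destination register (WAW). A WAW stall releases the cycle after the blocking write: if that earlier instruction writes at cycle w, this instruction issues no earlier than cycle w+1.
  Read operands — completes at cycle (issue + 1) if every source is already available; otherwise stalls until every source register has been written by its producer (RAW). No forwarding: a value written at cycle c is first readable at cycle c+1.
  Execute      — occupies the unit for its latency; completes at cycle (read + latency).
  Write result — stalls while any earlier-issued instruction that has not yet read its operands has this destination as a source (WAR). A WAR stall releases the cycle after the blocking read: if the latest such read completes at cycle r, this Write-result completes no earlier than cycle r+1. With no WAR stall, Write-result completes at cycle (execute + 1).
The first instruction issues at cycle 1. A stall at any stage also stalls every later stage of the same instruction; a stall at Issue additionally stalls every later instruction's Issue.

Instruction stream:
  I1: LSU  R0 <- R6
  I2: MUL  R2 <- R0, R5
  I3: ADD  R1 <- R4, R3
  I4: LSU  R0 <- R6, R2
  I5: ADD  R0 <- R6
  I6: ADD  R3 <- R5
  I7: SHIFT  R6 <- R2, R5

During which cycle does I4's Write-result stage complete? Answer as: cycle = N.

cycle = 15

t=1  I1 issues→LSU
t=2  I1 reads; I2 issues→MUL
t=3  I1 exec-done; I3 issues→ADD
t=4  I1 writes R0; I3 reads
t=5  I2 reads; I4 issues→LSU
t=6  I3 exec-done
t=7  I3 writes R1
t=11  I2 exec-done
t=12  I2 writes R2
t=13  I4 reads
t=14  I4 exec-done
t=15  I4 writes R0
t=16  I5 issues→ADD
t=17  I5 reads
t=19  I5 exec-done
t=20  I5 writes R0
t=21  I6 issues→ADD
t=22  I6 reads; I7 issues→SHIFT
t=23  I7 reads
t=24  I6 exec-done; I7 exec-done
t=25  I6 writes R3; I7 writes R6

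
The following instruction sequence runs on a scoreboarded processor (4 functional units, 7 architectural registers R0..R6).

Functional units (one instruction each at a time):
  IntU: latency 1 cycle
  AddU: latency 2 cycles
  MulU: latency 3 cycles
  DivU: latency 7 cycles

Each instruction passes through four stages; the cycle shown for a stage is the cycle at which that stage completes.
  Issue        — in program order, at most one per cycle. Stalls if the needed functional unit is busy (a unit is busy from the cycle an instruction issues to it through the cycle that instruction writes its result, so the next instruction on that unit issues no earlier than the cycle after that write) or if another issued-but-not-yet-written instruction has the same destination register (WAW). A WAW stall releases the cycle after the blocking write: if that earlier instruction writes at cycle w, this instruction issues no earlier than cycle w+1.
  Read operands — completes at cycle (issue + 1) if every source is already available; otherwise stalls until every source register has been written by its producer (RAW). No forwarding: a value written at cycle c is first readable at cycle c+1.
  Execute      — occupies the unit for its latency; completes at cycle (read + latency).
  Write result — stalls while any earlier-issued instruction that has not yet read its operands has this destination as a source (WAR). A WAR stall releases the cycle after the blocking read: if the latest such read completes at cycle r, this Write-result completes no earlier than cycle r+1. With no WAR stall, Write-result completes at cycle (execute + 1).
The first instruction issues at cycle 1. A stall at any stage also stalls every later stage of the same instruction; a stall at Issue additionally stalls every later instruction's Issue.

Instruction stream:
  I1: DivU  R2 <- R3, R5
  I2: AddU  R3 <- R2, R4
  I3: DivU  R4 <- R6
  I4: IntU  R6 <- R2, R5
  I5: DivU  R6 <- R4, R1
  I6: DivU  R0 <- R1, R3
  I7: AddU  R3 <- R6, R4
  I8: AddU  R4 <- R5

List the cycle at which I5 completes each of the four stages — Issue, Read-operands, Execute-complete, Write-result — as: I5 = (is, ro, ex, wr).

I5 = (21, 22, 29, 30)

I1  is:1  ro:2  ex:9  wr:10
I2  is:2  ro:11  ex:13  wr:14  — RAW R2: wait I1 write@10
I3  is:11  ro:12  ex:19  wr:20  — struct: DivU busy until I1 writes@10
I4  is:12  ro:13  ex:14  wr:15
I5  is:21  ro:22  ex:29  wr:30  — struct: DivU busy until I3 writes@20
I6  is:31  ro:32  ex:39  wr:40  — struct: DivU busy until I5 writes@30
I7  is:32  ro:33  ex:35  wr:36
I8  is:37  ro:38  ex:40  wr:41  — struct: AddU busy until I7 writes@36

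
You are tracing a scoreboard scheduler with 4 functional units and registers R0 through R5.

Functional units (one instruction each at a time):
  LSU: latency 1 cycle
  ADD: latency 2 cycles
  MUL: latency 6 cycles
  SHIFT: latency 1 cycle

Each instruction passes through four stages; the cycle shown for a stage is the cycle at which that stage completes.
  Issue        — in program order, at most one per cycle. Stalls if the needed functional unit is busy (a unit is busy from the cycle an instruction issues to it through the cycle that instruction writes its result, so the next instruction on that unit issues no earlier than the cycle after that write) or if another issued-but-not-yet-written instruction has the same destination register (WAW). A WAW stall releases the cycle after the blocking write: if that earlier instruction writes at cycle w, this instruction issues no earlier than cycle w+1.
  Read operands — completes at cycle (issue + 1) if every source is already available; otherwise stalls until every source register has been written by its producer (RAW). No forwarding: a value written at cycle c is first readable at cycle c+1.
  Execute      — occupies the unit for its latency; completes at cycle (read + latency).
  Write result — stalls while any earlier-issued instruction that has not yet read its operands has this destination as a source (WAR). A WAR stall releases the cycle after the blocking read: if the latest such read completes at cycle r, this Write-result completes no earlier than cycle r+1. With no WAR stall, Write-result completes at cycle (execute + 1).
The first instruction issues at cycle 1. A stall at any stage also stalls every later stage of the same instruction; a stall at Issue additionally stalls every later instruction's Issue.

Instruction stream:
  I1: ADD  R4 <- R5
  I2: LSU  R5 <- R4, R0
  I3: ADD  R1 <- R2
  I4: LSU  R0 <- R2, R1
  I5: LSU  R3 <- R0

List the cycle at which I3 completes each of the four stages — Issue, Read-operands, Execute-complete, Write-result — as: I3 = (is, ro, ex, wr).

I3 = (6, 7, 9, 10)

c1: I1 issues→ADD
c2: I1 reads · I2 issues→LSU
c4: I1 exec-done
c5: I1 writes R4
c6: I2 reads · I3 issues→ADD
c7: I2 exec-done · I3 reads
c8: I2 writes R5
c9: I3 exec-done · I4 issues→LSU
c10: I3 writes R1
c11: I4 reads
c12: I4 exec-done
c13: I4 writes R0
c14: I5 issues→LSU
c15: I5 reads
c16: I5 exec-done
c17: I5 writes R3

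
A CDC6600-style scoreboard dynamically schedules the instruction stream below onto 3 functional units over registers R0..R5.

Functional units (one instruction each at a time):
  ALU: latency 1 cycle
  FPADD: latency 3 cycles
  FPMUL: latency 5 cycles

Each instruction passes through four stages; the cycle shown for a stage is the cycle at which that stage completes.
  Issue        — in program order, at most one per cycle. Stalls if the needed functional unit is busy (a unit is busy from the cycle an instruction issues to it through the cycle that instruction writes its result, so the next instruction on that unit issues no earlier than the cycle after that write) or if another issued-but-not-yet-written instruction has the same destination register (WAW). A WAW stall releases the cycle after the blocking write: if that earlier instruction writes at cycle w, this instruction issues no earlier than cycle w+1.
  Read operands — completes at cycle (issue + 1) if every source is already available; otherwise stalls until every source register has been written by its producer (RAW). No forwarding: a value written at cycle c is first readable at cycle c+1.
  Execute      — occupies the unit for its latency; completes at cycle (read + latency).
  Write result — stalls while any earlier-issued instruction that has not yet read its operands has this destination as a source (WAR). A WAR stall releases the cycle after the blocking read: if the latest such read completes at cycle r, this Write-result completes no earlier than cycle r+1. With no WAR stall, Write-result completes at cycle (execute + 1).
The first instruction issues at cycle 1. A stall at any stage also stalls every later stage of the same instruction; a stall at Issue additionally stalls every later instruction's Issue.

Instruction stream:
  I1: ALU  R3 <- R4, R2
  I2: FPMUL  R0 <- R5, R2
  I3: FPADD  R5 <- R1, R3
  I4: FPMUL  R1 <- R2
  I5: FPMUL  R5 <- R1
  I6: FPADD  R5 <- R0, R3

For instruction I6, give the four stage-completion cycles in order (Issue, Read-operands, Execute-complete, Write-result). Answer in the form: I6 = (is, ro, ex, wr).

1) issue 1, read 2, done 3, write 4
2) issue 2, read 3, done 8, write 9
3) issue 3, read 5, done 8, write 9  <RAW R3: wait I1 write@4>
4) issue 10, read 11, done 16, write 17  <struct: FPMUL busy until I2 writes@9>
5) issue 18, read 19, done 24, write 25  <struct: FPMUL busy until I4 writes@17>
6) issue 26, read 27, done 30, write 31  <WAW R5: wait I5 write@25>

I6 = (26, 27, 30, 31)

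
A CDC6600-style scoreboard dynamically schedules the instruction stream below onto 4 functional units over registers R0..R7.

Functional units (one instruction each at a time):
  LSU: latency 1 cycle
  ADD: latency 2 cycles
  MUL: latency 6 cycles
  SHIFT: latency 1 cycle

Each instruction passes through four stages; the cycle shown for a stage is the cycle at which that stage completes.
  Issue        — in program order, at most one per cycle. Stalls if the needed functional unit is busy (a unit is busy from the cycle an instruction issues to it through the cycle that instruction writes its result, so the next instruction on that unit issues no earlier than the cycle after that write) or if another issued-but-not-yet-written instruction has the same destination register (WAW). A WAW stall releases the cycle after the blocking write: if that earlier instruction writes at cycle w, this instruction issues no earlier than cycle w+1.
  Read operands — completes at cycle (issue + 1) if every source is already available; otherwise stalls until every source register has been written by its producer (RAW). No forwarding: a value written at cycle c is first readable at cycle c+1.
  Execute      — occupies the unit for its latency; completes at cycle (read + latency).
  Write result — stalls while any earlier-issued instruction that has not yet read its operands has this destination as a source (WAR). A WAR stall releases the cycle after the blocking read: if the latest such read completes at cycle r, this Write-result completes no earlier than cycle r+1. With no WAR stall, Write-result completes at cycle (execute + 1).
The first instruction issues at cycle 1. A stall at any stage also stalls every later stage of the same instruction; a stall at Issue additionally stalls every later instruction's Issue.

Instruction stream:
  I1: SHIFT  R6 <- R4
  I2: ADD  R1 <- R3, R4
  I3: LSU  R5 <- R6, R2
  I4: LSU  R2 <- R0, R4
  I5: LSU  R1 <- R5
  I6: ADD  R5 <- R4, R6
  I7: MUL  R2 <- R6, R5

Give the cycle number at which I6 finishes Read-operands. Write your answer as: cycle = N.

cycle 1: I1 dispatched to SHIFT
cycle 2: I1 operands ready, I2 dispatched to ADD
cycle 3: I1 complete, I2 operands ready, I3 dispatched to LSU
cycle 4: R6←I1
cycle 5: I2 complete, I3 operands ready
cycle 6: R1←I2, I3 complete
cycle 7: R5←I3
cycle 8: I4 dispatched to LSU
cycle 9: I4 operands ready
cycle 10: I4 complete
cycle 11: R2←I4
cycle 12: I5 dispatched to LSU
cycle 13: I5 operands ready, I6 dispatched to ADD
cycle 14: I5 complete, I6 operands ready, I7 dispatched to MUL
cycle 15: R1←I5
cycle 16: I6 complete
cycle 17: R5←I6
cycle 18: I7 operands ready
cycle 24: I7 complete
cycle 25: R2←I7

cycle = 14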